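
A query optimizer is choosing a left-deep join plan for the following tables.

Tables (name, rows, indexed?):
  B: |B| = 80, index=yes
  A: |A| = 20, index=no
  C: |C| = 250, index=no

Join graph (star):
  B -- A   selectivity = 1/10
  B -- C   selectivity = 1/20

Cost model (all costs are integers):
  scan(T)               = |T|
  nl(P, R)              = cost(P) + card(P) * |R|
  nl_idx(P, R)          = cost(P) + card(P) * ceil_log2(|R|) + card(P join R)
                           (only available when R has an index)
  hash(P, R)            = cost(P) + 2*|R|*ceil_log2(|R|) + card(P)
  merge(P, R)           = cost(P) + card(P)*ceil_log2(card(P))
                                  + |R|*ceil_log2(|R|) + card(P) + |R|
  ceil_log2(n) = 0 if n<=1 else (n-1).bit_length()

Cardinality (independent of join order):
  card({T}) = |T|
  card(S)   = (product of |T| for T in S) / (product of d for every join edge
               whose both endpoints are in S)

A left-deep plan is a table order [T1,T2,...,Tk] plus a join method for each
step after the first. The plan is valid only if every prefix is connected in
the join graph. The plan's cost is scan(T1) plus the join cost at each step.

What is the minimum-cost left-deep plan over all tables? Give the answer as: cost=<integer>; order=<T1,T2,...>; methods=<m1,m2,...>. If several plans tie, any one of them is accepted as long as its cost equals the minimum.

Selinger DP (subsets sized 1..n):
  {B}: scan cost=80, card=80
  {A}: scan cost=20, card=20
  {C}: scan cost=250, card=250
  {AB}: card=160; try (B,nl_idx)→320, (A,hash)→360, (B,merge)→780, (A,merge)→840, (B,hash)→1160, (B,nl)→1620 …(+1); best=320 via (B,nl_idx)
  {BC}: card=1000; try (B,hash)→1620, (C,merge)→2970, (B,nl_idx)→3000, (B,merge)→3140, (C,hash)→4160, (C,nl)→20080 …(+1); best=1620 via (B,hash)
  {ABC}: card=2000; try (A,hash)→2820, (C,merge)→4010, (C,hash)→4480, (A,merge)→12740, (A,nl)→21620, (C,nl)→40320; best=2820 via (A,hash)

cost=2820; order=C,B,A; methods=hash,hash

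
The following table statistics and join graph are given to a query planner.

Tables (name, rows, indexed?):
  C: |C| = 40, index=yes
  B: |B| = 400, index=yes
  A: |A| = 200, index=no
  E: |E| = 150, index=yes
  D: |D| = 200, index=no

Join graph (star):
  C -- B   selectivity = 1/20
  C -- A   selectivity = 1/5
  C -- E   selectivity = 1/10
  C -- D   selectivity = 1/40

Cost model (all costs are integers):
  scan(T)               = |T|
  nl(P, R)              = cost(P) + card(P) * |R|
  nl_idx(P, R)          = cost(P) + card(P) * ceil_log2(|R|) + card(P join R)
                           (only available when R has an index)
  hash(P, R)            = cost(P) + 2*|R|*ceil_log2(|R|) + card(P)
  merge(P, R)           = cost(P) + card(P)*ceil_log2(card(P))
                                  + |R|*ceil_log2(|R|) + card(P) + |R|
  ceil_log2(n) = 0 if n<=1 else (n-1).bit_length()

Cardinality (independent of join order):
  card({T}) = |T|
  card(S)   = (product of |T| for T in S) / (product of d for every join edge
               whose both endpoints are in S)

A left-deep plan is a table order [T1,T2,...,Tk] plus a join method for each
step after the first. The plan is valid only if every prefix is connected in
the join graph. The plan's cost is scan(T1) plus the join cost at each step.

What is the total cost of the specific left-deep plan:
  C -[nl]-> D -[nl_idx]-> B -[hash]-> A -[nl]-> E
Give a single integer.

step 1: scan C: cost=40, card=40
step 2: join D via nl
    card(P join D) = 40*200/(40) = 200
    cost = 40 + 40*200 = 8040
step 3: join B via nl_idx
    card(P join B) = 200*400/(20) = 4000
    cost = 8040 + 200*9 + 4000 = 13840
step 4: join A via hash
    card(P join A) = 4000*200/(5) = 160000
    cost = 13840 + 2*200*8 + 4000 = 21040
step 5: join E via nl
    card(P join E) = 160000*150/(10) = 2400000
    cost = 21040 + 160000*150 = 24021040

24021040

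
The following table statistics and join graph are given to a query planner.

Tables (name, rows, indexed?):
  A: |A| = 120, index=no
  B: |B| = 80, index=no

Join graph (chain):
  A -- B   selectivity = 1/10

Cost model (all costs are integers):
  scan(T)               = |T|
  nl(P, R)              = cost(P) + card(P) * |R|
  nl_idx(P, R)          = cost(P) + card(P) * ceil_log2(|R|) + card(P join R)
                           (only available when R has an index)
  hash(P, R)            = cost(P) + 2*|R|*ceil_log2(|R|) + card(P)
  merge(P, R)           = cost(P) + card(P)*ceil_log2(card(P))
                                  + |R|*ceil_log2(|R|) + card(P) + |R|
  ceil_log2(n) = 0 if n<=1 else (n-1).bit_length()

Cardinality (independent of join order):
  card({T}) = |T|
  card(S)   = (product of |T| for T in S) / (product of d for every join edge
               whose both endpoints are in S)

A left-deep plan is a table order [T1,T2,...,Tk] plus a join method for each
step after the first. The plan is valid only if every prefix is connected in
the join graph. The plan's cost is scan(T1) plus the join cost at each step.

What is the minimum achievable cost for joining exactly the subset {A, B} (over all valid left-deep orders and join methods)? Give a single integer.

1360

Selinger DP over subsets of {A,B}:
  {A}: scan cost=120, card=120
  {B}: scan cost=80, card=80
  {AB}: card=960; try (B,hash)→1360, (A,merge)→1680, (B,merge)→1720, (A,hash)→1840, (A,nl)→9680, (B,nl)→9720; best=1360 via (B,hash)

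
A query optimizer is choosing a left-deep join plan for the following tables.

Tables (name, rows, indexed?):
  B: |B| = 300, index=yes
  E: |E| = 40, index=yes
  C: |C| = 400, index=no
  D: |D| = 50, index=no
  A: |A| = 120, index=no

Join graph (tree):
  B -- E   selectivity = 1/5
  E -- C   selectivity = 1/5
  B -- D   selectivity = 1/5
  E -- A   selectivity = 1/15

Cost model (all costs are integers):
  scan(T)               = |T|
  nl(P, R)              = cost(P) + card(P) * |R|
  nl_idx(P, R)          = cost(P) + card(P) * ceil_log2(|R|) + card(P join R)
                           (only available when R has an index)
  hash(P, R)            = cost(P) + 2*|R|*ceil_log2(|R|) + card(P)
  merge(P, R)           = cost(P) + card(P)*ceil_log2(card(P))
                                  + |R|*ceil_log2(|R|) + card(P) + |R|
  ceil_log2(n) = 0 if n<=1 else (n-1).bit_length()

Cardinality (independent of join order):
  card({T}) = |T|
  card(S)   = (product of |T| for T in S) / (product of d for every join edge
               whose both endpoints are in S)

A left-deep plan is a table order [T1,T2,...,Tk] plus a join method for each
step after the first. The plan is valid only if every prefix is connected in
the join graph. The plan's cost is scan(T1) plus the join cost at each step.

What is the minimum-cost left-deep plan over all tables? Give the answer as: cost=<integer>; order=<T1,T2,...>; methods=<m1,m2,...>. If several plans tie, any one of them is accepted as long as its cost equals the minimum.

cost=224160; order=B,E,A,D,C; methods=hash,hash,hash,hash

Selinger DP (subsets sized 1..n):
  {B}: scan cost=300, card=300
  {E}: scan cost=40, card=40
  {C}: scan cost=400, card=400
  {D}: scan cost=50, card=50
  {A}: scan cost=120, card=120
  {BE}: card=2400; try (E,hash)→1080, (B,nl_idx)→2800, (B,merge)→3320, (E,merge)→3580, (E,nl_idx)→4500, (B,hash)→5480 …(+2); best=1080 via (E,hash)
  {BD}: card=3000; try (D,hash)→1200, (B,merge)→3400, (B,nl_idx)→3500, (D,merge)→3650, (B,hash)→5500, (B,nl)→15050 …(+1); best=1200 via (D,hash)
  {CE}: card=3200; try (E,hash)→1280, (C,merge)→4320, (E,merge)→4680, (E,nl_idx)→6000, (C,hash)→7280, (C,nl)→16040 …(+1); best=1280 via (E,hash)
  {AE}: card=320; try (E,hash)→720, (E,nl_idx)→1160, (A,merge)→1280, (E,merge)→1360, (A,hash)→1760, (A,nl)→4840 …(+1); best=720 via (E,hash)
  {BCE}: card=192000; try (B,hash)→9880, (C,hash)→10680, (C,merge)→36280, (B,merge)→45880, (B,nl_idx)→222080, (C,nl)→961080 …(+1); best=9880 via (B,hash)
  {BDE}: card=24000; try (D,hash)→4080, (E,hash)→4680, (D,merge)→32630, (E,merge)→40480, (E,nl_idx)→43200, (D,nl)→121080 …(+1); best=4080 via (D,hash)
  {ABE}: card=19200; try (A,hash)→5160, (B,hash)→6440, (B,merge)→6920, (B,nl_idx)→22800, (A,merge)→33240, (B,nl)→96720 …(+1); best=5160 via (A,hash)
  {ACE}: card=25600; try (A,hash)→6160, (C,merge)→7920, (C,hash)→8240, (A,merge)→43840, (C,nl)→128720, (A,nl)→385280; best=6160 via (A,hash)
  {BCDE}: card=1920000; try (C,hash)→35280, (D,hash)→202480, (C,merge)→392080, (D,merge)→3658230, (C,nl)→9604080, (D,nl)→9609880; best=35280 via (C,hash)
  {ABCE}: card=1536000; try (C,hash)→31560, (B,hash)→37160, (A,hash)→203560, (C,merge)→316360, (B,merge)→418760, (B,nl_idx)→1772560 …(+4); best=31560 via (C,hash)
  {ABDE}: card=192000; try (D,hash)→24960, (A,hash)→29760, (D,merge)→312710, (A,merge)→389040, (D,nl)→965160, (A,nl)→2884080; best=24960 via (D,hash)
  {ABCDE}: card=15360000; try (C,hash)→224160, (D,hash)→1568160, (A,hash)→1956960, (C,merge)→3676960, (D,merge)→33823910, (A,merge)→42276240 …(+3); best=224160 via (C,hash)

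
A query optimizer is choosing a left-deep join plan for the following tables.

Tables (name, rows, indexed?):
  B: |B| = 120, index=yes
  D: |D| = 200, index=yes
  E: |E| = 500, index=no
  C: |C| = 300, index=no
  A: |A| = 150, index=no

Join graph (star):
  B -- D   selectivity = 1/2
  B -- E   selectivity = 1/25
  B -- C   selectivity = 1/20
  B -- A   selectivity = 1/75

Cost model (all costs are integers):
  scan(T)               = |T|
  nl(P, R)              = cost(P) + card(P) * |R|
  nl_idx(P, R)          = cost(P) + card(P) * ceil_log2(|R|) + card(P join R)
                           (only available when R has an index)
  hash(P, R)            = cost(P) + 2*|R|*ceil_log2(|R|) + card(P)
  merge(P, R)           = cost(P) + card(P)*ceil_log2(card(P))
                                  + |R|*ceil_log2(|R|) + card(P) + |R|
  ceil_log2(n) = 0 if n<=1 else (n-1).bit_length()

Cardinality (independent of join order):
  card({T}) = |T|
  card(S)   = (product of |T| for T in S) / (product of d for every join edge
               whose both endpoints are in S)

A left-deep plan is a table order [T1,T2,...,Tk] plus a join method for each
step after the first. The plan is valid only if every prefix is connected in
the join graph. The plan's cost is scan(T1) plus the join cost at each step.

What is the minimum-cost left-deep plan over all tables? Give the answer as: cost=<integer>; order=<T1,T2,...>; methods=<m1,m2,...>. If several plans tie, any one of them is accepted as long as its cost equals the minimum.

cost=92880; order=E,B,A,C,D; methods=hash,hash,hash,hash

Selinger DP (subsets sized 1..n):
  {B}: scan cost=120, card=120
  {D}: scan cost=200, card=200
  {E}: scan cost=500, card=500
  {C}: scan cost=300, card=300
  {A}: scan cost=150, card=150
  {BD}: card=12000; try (B,hash)→2080, (D,merge)→2880, (B,merge)→2960, (D,hash)→3440, (D,nl_idx)→13080, (B,nl_idx)→13600 …(+2); best=2080 via (B,hash)
  {BE}: card=2400; try (B,hash)→2680, (E,merge)→6080, (B,nl_idx)→6400, (B,merge)→6460, (E,hash)→9240, (E,nl)→60120 …(+1); best=2680 via (B,hash)
  {BC}: card=1800; try (B,hash)→2280, (C,merge)→4080, (B,nl_idx)→4200, (B,merge)→4260, (C,hash)→5640, (C,nl)→36120 …(+1); best=2280 via (B,hash)
  {AB}: card=240; try (B,nl_idx)→1440, (B,hash)→1980, (A,merge)→2430, (B,merge)→2460, (A,hash)→2640, (A,nl)→18120 …(+1); best=1440 via (B,nl_idx)
  {BDE}: card=240000; try (D,hash)→8280, (E,hash)→23080, (D,merge)→35680, (E,merge)→187080, (D,nl_idx)→261880, (D,nl)→482680 …(+1); best=8280 via (D,hash)
  {BCD}: card=180000; try (D,hash)→7280, (C,hash)→19480, (D,merge)→25680, (C,merge)→185080, (D,nl_idx)→196680, (D,nl)→362280 …(+1); best=7280 via (D,hash)
  {ABD}: card=24000; try (D,hash)→4880, (D,merge)→5400, (A,hash)→16480, (D,nl_idx)→27360, (D,nl)→49440, (A,merge)→183430 …(+1); best=4880 via (D,hash)
  {BCE}: card=36000; try (C,hash)→10480, (E,hash)→13080, (E,merge)→28880, (C,merge)→36880, (C,nl)→722680, (E,nl)→902280; best=10480 via (C,hash)
  {ABE}: card=4800; try (A,hash)→7480, (E,merge)→8600, (E,hash)→10680, (A,merge)→35230, (E,nl)→121440, (A,nl)→362680; best=7480 via (A,hash)
  {ABC}: card=3600; try (A,hash)→6480, (C,merge)→6600, (C,hash)→7080, (A,merge)→25230, (C,nl)→73440, (A,nl)→272280; best=6480 via (A,hash)
  {BCDE}: card=3600000; try (D,hash)→49680, (E,hash)→196280, (C,hash)→253680, (D,merge)→624280, (E,merge)→3432280, (D,nl_idx)→3898480 …(+4); best=49680 via (D,hash)
  {ABDE}: card=480000; try (D,hash)→15480, (E,hash)→37880, (D,merge)→76480, (A,hash)→250680, (E,merge)→393880, (D,nl_idx)→525880 …(+4); best=15480 via (D,hash)
  {ABCD}: card=360000; try (D,hash)→13280, (C,hash)→34280, (D,merge)→55080, (A,hash)→189680, (C,merge)→391880, (D,nl_idx)→395280 …(+4); best=13280 via (D,hash)
  {ABCE}: card=72000; try (C,hash)→17680, (E,hash)→19080, (A,hash)→48880, (E,merge)→58280, (C,merge)→77680, (A,merge)→623830 …(+3); best=17680 via (C,hash)
  {ABCDE}: card=7200000; try (D,hash)→92880, (E,hash)→382280, (C,hash)→500880, (D,merge)→1315480, (A,hash)→3652080, (E,merge)→7218280 …(+7); best=92880 via (D,hash)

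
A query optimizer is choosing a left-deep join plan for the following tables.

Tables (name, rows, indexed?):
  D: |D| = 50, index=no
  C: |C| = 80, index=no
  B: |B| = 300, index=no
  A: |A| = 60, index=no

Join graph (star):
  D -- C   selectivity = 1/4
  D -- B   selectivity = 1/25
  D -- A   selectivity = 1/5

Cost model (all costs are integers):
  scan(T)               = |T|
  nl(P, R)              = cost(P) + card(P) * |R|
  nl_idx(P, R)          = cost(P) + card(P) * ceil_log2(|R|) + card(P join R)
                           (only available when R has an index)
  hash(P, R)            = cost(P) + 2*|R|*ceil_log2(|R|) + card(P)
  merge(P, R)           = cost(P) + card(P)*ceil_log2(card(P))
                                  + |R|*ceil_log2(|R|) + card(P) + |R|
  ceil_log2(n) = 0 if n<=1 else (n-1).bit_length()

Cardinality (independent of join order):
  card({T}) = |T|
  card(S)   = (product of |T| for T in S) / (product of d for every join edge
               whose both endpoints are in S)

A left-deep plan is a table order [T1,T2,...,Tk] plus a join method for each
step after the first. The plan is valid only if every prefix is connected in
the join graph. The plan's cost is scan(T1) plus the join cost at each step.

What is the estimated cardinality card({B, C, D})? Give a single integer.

12000

Tables in S: B(300), C(80), D(50)
Edges inside S: D-C(d=4), D-B(d=25)
numerator = 300 * 80 * 50 = 1200000
denominator = 4 * 25 = 100
card(S) = 1200000 / 100 = 12000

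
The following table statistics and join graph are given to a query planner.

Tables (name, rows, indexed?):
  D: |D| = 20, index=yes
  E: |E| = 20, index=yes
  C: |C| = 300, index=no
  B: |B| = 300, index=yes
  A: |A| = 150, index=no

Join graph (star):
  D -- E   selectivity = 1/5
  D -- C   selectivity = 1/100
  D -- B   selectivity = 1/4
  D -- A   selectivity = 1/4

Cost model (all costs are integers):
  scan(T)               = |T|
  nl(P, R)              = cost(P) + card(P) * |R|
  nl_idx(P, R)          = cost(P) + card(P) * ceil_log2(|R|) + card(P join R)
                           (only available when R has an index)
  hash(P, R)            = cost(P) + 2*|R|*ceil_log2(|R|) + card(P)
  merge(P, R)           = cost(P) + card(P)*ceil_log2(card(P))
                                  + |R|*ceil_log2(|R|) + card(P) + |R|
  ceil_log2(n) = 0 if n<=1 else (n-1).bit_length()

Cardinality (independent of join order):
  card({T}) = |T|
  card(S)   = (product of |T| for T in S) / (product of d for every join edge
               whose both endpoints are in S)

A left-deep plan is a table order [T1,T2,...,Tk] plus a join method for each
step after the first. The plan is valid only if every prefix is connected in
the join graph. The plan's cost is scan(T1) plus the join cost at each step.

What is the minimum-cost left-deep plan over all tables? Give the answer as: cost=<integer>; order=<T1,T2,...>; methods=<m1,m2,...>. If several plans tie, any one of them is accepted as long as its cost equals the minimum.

cost=18100; order=C,D,E,A,B; methods=hash,hash,hash,hash

Selinger DP (subsets sized 1..n):
  {D}: scan cost=20, card=20
  {E}: scan cost=20, card=20
  {C}: scan cost=300, card=300
  {B}: scan cost=300, card=300
  {A}: scan cost=150, card=150
  {DE}: card=80; try (E,nl_idx)→200, (D,nl_idx)→200, (E,hash)→240, (D,hash)→240, (E,merge)→260, (D,merge)→260 …(+2); best=200 via (E,nl_idx)
  {CD}: card=60; try (D,hash)→800, (D,nl_idx)→1860, (C,merge)→3140, (D,merge)→3420, (C,hash)→5440, (C,nl)→6020 …(+1); best=800 via (D,hash)
  {BD}: card=1500; try (D,hash)→800, (B,nl_idx)→1700, (B,merge)→3140, (D,nl_idx)→3300, (D,merge)→3420, (B,hash)→5440 …(+2); best=800 via (D,hash)
  {AD}: card=750; try (D,hash)→500, (A,merge)→1490, (D,merge)→1620, (D,nl_idx)→1650, (A,hash)→2440, (A,nl)→3020 …(+1); best=500 via (D,hash)
  {CDE}: card=240; try (E,hash)→1060, (E,merge)→1340, (E,nl_idx)→1340, (E,nl)→2000, (C,merge)→3840, (C,hash)→5680 …(+1); best=1060 via (E,hash)
  {BDE}: card=6000; try (E,hash)→2500, (B,merge)→3840, (B,hash)→5680, (B,nl_idx)→6920, (E,nl_idx)→14300, (E,merge)→18920 …(+2); best=2500 via (E,hash)
  {ADE}: card=3000; try (E,hash)→1450, (A,merge)→2190, (A,hash)→2680, (E,nl_idx)→7250, (E,merge)→8870, (A,nl)→12200 …(+1); best=1450 via (E,hash)
  {BCD}: card=4500; try (B,merge)→4220, (B,nl_idx)→5840, (B,hash)→6260, (C,hash)→7700, (B,nl)→18800, (C,merge)→21800 …(+1); best=4220 via (B,merge)
  {ACD}: card=2250; try (A,merge)→2570, (A,hash)→3260, (C,hash)→6650, (A,nl)→9800, (C,merge)→11750, (C,nl)→225500; best=2570 via (A,merge)
  {ABD}: card=56250; try (A,hash)→4700, (B,hash)→6650, (B,merge)→11750, (A,merge)→20150, (B,nl_idx)→63500, (B,nl)→225500 …(+1); best=4700 via (A,hash)
  {BCDE}: card=18000; try (B,merge)→6220, (B,hash)→6700, (E,hash)→8920, (C,hash)→13900, (B,nl_idx)→21220, (E,nl_idx)→44720 …(+5); best=6220 via (B,merge)
  {ACDE}: card=9000; try (A,hash)→3700, (A,merge)→4570, (E,hash)→5020, (C,hash)→9850, (E,nl_idx)→22820, (E,merge)→31940 …(+4); best=3700 via (A,hash)
  {ABDE}: card=225000; try (B,hash)→9850, (A,hash)→10900, (B,merge)→43450, (E,hash)→61150, (A,merge)→87850, (B,nl_idx)→253450 …(+5); best=9850 via (B,hash)
  {ABCD}: card=168750; try (B,hash)→10220, (A,hash)→11120, (B,merge)→34820, (C,hash)→66350, (A,merge)→68570, (B,nl_idx)→191570 …(+4); best=10220 via (B,hash)
  {ABCDE}: card=675000; try (B,hash)→18100, (A,hash)→26620, (B,merge)→141700, (E,hash)→179170, (C,hash)→240250, (A,merge)→295570 …(+8); best=18100 via (B,hash)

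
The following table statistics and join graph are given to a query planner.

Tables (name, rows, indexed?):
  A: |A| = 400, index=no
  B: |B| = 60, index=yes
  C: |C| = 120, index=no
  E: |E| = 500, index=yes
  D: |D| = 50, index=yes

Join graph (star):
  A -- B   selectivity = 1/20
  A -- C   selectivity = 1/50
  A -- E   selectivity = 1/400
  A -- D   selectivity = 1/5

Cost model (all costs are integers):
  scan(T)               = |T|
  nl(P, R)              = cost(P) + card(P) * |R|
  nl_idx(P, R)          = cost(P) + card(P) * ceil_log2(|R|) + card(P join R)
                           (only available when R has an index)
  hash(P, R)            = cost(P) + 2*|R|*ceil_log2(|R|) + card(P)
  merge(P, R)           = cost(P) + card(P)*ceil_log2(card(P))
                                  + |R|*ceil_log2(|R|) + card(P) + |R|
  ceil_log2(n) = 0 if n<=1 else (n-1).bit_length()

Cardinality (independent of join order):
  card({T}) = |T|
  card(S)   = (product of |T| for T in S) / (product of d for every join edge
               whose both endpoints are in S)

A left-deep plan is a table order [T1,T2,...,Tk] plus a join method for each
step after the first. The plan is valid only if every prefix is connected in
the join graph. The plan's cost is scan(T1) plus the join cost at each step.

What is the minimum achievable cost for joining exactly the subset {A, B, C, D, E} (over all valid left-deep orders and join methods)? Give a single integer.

12800

Selinger DP over subsets of {A,B,C,D,E}:
  {A}: scan cost=400, card=400
  {B}: scan cost=60, card=60
  {C}: scan cost=120, card=120
  {E}: scan cost=500, card=500
  {D}: scan cost=50, card=50
  {AB}: card=1200; try (B,hash)→1520, (B,nl_idx)→4000, (A,merge)→4480, (B,merge)→4820, (A,hash)→7320, (A,nl)→24060 …(+1); best=1520 via (B,hash)
  {AC}: card=960; try (C,hash)→2480, (A,merge)→5080, (C,merge)→5360, (A,hash)→7440, (A,nl)→48120, (C,nl)→48400; best=2480 via (C,hash)
  {AE}: card=500; try (E,nl_idx)→4500, (A,hash)→8200, (E,merge)→9400, (A,merge)→9500, (E,hash)→9800, (E,nl)→200400 …(+1); best=4500 via (E,nl_idx)
  {AD}: card=4000; try (D,hash)→1400, (A,merge)→4400, (D,merge)→4750, (D,nl_idx)→6800, (A,hash)→7300, (A,nl)→20050 …(+1); best=1400 via (D,hash)
  {ABC}: card=2880; try (B,hash)→4160, (C,hash)→4400, (B,nl_idx)→11120, (B,merge)→13460, (C,merge)→16880, (B,nl)→60080 …(+1); best=4160 via (B,hash)
  {ABE}: card=1500; try (B,hash)→5720, (B,nl_idx)→9000, (B,merge)→9920, (E,hash)→11720, (E,nl_idx)→13820, (E,merge)→20920 …(+2); best=5720 via (B,hash)
  {ABD}: card=12000; try (D,hash)→3320, (B,hash)→6120, (D,merge)→16270, (D,nl_idx)→20720, (B,nl_idx)→37400, (B,merge)→53820 …(+2); best=3320 via (D,hash)
  {ACE}: card=1200; try (C,hash)→6680, (C,merge)→10460, (E,nl_idx)→12320, (E,hash)→12440, (E,merge)→18040, (C,nl)→64500 …(+1); best=6680 via (C,hash)
  {ACD}: card=9600; try (D,hash)→4040, (C,hash)→7080, (D,merge)→13390, (D,nl_idx)→17840, (D,nl)→50480, (C,merge)→54360 …(+1); best=4040 via (D,hash)
  {ADE}: card=5000; try (D,hash)→5600, (D,merge)→9850, (D,nl_idx)→12500, (E,hash)→14400, (D,nl)→29500, (E,nl_idx)→42400 …(+2); best=5600 via (D,hash)
  {ABCE}: card=3600; try (B,hash)→8600, (C,hash)→8900, (E,hash)→16040, (B,nl_idx)→17480, (B,merge)→21500, (C,merge)→24680 …(+5); best=8600 via (B,hash)
  {ABCD}: card=28800; try (D,hash)→7640, (B,hash)→14360, (C,hash)→17000, (D,merge)→41950, (D,nl_idx)→50240, (B,nl_idx)→90440 …(+5); best=7640 via (D,hash)
  {ABDE}: card=15000; try (D,hash)→7820, (B,hash)→11320, (D,merge)→24070, (E,hash)→24320, (D,nl_idx)→29720, (B,nl_idx)→50600 …(+6); best=7820 via (D,hash)
  {ACDE}: card=12000; try (D,hash)→8480, (C,hash)→12280, (D,merge)→21430, (E,hash)→22640, (D,nl_idx)→25880, (D,nl)→66680 …(+5); best=8480 via (D,hash)
  {ABCDE}: card=36000; try (D,hash)→12800, (B,hash)→21200, (C,hash)→24500, (E,hash)→45440, (D,merge)→55750, (D,nl_idx)→66200 …(+9); best=12800 via (D,hash)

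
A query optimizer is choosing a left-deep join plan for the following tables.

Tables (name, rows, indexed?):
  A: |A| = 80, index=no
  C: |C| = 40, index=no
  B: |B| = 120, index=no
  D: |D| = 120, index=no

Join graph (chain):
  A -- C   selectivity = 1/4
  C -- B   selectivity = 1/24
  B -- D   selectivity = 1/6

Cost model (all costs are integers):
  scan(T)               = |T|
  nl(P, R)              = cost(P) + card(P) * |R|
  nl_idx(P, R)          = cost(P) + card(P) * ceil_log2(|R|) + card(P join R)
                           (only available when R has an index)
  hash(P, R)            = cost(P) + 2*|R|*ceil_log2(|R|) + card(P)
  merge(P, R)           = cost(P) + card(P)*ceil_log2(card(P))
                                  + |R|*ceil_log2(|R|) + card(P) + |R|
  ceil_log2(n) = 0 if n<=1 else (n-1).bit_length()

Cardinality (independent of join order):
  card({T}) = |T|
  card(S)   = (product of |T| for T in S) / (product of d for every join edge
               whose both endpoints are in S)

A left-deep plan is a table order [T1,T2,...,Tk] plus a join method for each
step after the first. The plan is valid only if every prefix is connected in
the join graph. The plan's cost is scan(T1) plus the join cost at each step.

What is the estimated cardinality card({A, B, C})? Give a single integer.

Tables in S: A(80), B(120), C(40)
Edges inside S: A-C(d=4), C-B(d=24)
numerator = 80 * 120 * 40 = 384000
denominator = 4 * 24 = 96
card(S) = 384000 / 96 = 4000

4000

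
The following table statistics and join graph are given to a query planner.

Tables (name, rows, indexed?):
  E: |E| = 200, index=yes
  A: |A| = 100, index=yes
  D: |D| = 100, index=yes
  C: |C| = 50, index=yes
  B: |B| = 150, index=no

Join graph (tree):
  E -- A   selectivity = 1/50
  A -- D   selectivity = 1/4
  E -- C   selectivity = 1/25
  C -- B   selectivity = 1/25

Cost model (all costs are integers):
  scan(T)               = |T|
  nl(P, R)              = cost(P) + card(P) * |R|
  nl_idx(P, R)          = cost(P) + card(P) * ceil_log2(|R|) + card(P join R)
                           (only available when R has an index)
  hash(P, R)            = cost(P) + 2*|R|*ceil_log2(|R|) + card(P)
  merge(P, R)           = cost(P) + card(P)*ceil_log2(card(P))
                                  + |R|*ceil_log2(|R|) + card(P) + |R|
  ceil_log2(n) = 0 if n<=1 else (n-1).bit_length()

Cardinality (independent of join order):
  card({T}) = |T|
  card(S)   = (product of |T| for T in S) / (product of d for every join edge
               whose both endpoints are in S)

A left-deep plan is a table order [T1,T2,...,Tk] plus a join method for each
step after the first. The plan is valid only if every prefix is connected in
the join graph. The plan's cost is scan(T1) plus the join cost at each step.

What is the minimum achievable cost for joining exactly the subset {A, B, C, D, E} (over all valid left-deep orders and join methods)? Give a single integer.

Selinger DP over subsets of {A,B,C,D,E}:
  {E}: scan cost=200, card=200
  {A}: scan cost=100, card=100
  {D}: scan cost=100, card=100
  {C}: scan cost=50, card=50
  {B}: scan cost=150, card=150
  {AE}: card=400; try (E,nl_idx)→1300, (A,hash)→1800, (A,nl_idx)→2000, (E,merge)→2700, (A,merge)→2800, (E,hash)→3400 …(+2); best=1300 via (E,nl_idx)
  {CE}: card=400; try (E,nl_idx)→850, (C,hash)→1000, (C,nl_idx)→1800, (E,merge)→2200, (C,merge)→2350, (E,hash)→3300 …(+2); best=850 via (E,nl_idx)
  {AD}: card=2500; try (D,hash)→1600, (A,hash)→1600, (D,merge)→1700, (A,merge)→1700, (D,nl_idx)→3300, (A,nl_idx)→3300 …(+2); best=1600 via (D,hash)
  {BC}: card=300; try (C,hash)→900, (C,nl_idx)→1350, (B,merge)→1750, (C,merge)→1850, (B,hash)→2500, (B,nl)→7550 …(+1); best=900 via (C,hash)
  {ADE}: card=10000; try (D,hash)→3100, (D,merge)→6100, (E,hash)→7300, (D,nl_idx)→14100, (E,nl_idx)→31600, (E,merge)→35900 …(+2); best=3100 via (D,hash)
  {ACE}: card=800; try (C,hash)→2300, (A,hash)→2650, (A,nl_idx)→4450, (C,nl_idx)→4500, (C,merge)→5650, (A,merge)→5650 …(+2); best=2300 via (C,hash)
  {BCE}: card=2400; try (B,hash)→3650, (E,hash)→4400, (E,merge)→5700, (E,nl_idx)→5700, (B,merge)→6200, (B,nl)→60850 …(+1); best=3650 via (B,hash)
  {ACDE}: card=20000; try (D,hash)→4500, (D,merge)→11900, (C,hash)→13700, (D,nl_idx)→27900, (D,nl)→82300, (C,nl_idx)→83100 …(+2); best=4500 via (D,hash)
  {ABCE}: card=4800; try (B,hash)→5500, (A,hash)→7450, (B,merge)→12450, (A,nl_idx)→25250, (A,merge)→35650, (B,nl)→122300 …(+1); best=5500 via (B,hash)
  {ABCDE}: card=120000; try (D,hash)→11700, (B,hash)→26900, (D,merge)→73500, (D,nl_idx)→159100, (B,merge)→325850, (D,nl)→485500 …(+1); best=11700 via (D,hash)

11700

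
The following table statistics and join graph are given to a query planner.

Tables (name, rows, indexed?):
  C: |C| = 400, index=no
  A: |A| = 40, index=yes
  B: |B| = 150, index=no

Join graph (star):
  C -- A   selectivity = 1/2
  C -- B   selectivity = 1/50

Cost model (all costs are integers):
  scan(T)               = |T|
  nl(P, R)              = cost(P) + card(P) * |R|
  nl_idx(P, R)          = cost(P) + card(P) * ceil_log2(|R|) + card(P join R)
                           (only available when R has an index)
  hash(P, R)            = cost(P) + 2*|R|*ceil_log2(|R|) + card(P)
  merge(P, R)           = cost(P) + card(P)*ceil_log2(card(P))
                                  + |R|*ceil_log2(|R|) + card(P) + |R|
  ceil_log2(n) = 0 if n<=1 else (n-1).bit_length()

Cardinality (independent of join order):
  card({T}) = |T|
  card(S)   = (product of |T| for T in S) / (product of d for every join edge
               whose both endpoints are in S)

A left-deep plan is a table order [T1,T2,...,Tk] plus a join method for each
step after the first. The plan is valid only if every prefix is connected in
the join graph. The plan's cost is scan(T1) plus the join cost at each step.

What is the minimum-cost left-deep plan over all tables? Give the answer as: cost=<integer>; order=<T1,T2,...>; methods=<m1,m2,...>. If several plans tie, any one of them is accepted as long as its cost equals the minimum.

Selinger DP (subsets sized 1..n):
  {C}: scan cost=400, card=400
  {A}: scan cost=40, card=40
  {B}: scan cost=150, card=150
  {AC}: card=8000; try (A,hash)→1280, (C,merge)→4320, (A,merge)→4680, (C,hash)→7280, (A,nl_idx)→10800, (C,nl)→16040 …(+1); best=1280 via (A,hash)
  {BC}: card=1200; try (B,hash)→3200, (C,merge)→5500, (B,merge)→5750, (C,hash)→7500, (C,nl)→60150, (B,nl)→60400; best=3200 via (B,hash)
  {ABC}: card=24000; try (A,hash)→4880, (B,hash)→11680, (A,merge)→17880, (A,nl_idx)→34400, (A,nl)→51200, (B,merge)→114630 …(+1); best=4880 via (A,hash)

cost=4880; order=C,B,A; methods=hash,hash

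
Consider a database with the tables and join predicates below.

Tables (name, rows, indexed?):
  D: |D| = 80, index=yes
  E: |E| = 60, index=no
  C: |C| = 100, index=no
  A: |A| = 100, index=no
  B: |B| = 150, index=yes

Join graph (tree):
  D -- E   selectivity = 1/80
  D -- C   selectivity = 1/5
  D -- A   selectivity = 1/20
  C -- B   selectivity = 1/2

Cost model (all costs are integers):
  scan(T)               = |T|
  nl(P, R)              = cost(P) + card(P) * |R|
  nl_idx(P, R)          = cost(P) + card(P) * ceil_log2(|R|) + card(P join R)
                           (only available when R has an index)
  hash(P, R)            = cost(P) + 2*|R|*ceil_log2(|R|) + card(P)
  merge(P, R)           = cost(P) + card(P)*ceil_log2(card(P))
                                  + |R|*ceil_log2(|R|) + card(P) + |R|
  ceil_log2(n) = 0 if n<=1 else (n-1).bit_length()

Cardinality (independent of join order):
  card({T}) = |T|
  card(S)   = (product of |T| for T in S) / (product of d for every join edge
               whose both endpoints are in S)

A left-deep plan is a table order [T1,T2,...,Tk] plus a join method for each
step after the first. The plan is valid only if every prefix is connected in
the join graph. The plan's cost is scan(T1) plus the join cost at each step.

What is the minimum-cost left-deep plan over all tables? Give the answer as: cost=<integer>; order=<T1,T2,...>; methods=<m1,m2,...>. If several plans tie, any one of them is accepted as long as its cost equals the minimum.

Selinger DP (subsets sized 1..n):
  {D}: scan cost=80, card=80
  {E}: scan cost=60, card=60
  {C}: scan cost=100, card=100
  {A}: scan cost=100, card=100
  {B}: scan cost=150, card=150
  {DE}: card=60; try (D,nl_idx)→540, (E,hash)→880, (D,merge)→1120, (E,merge)→1140, (D,hash)→1240, (D,nl)→4860 …(+1); best=540 via (D,nl_idx)
  {CD}: card=1600; try (D,hash)→1320, (C,merge)→1520, (D,merge)→1540, (C,hash)→1560, (D,nl_idx)→2400, (C,nl)→8080 …(+1); best=1320 via (D,hash)
  {AD}: card=400; try (D,nl_idx)→1200, (D,hash)→1320, (A,merge)→1520, (D,merge)→1540, (A,hash)→1560, (A,nl)→8080 …(+1); best=1200 via (D,nl_idx)
  {BC}: card=7500; try (C,hash)→1700, (B,merge)→2250, (C,merge)→2300, (B,hash)→2600, (B,nl_idx)→8400, (B,nl)→15100 …(+1); best=1700 via (C,hash)
  {CDE}: card=1200; try (C,merge)→1760, (C,hash)→2000, (E,hash)→3640, (C,nl)→6540, (E,merge)→20940, (E,nl)→97320; best=1760 via (C,merge)
  {ADE}: card=300; try (A,merge)→1760, (A,hash)→2000, (E,hash)→2320, (E,merge)→5620, (A,nl)→6540, (E,nl)→25200; best=1760 via (A,merge)
  {ACD}: card=8000; try (C,hash)→3000, (A,hash)→4320, (C,merge)→6000, (A,merge)→21320, (C,nl)→41200, (A,nl)→161320; best=3000 via (C,hash)
  {BCD}: card=120000; try (B,hash)→5320, (D,hash)→10320, (B,merge)→21870, (D,merge)→107340, (B,nl_idx)→134120, (D,nl_idx)→174200 …(+2); best=5320 via (B,hash)
  {ACDE}: card=6000; try (C,hash)→3460, (A,hash)→4360, (C,merge)→5560, (E,hash)→11720, (A,merge)→16960, (C,nl)→31760 …(+3); best=3460 via (C,hash)
  {BCDE}: card=90000; try (B,hash)→5360, (B,merge)→17510, (B,nl_idx)→101360, (E,hash)→126040, (B,nl)→181760, (E,merge)→2165740 …(+1); best=5360 via (B,hash)
  {ABCD}: card=600000; try (B,hash)→13400, (B,merge)→116350, (A,hash)→126720, (B,nl_idx)→667000, (B,nl)→1203000, (A,merge)→2166120 …(+1); best=13400 via (B,hash)
  {ABCDE}: card=450000; try (B,hash)→11860, (B,merge)→88810, (A,hash)→96760, (B,nl_idx)→501460, (E,hash)→614120, (B,nl)→903460 …(+4); best=11860 via (B,hash)

cost=11860; order=E,D,A,C,B; methods=nl_idx,merge,hash,hash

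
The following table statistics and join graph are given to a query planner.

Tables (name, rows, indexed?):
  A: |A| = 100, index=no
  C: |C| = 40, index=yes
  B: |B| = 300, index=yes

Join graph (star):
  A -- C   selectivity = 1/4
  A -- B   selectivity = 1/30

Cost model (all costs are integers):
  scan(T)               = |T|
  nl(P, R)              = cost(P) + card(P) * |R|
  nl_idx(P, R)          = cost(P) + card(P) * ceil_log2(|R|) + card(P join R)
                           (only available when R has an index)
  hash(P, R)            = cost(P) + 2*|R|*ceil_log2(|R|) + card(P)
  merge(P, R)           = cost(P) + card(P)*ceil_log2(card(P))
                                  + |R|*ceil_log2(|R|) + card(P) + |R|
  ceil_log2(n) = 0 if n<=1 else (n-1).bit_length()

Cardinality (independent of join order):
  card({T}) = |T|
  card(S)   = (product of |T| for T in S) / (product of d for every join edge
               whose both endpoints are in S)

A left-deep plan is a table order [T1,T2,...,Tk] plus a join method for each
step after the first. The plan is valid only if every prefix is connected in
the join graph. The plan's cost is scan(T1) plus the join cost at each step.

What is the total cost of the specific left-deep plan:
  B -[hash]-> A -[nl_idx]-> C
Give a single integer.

18000

step 1: scan B: cost=300, card=300
step 2: join A via hash
    card(P join A) = 300*100/(30) = 1000
    cost = 300 + 2*100*7 + 300 = 2000
step 3: join C via nl_idx
    card(P join C) = 1000*40/(4) = 10000
    cost = 2000 + 1000*6 + 10000 = 18000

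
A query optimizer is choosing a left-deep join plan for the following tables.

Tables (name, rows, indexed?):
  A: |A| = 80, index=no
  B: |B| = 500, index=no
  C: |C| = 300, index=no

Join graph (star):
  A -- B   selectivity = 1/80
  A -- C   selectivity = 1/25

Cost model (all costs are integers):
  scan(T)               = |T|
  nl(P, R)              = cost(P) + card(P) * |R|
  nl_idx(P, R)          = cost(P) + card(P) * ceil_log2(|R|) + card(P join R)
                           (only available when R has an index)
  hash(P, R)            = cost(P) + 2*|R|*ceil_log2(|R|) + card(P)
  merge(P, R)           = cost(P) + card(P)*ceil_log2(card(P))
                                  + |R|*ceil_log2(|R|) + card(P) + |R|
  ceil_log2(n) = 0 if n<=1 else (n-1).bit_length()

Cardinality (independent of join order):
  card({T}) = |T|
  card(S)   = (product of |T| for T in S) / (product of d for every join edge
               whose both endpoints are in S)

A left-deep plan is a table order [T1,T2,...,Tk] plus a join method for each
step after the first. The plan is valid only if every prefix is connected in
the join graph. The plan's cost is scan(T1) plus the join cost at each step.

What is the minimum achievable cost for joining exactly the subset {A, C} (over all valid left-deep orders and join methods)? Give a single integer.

1720

Selinger DP over subsets of {A,C}:
  {A}: scan cost=80, card=80
  {C}: scan cost=300, card=300
  {AC}: card=960; try (A,hash)→1720, (C,merge)→3720, (A,merge)→3940, (C,hash)→5560, (C,nl)→24080, (A,nl)→24300; best=1720 via (A,hash)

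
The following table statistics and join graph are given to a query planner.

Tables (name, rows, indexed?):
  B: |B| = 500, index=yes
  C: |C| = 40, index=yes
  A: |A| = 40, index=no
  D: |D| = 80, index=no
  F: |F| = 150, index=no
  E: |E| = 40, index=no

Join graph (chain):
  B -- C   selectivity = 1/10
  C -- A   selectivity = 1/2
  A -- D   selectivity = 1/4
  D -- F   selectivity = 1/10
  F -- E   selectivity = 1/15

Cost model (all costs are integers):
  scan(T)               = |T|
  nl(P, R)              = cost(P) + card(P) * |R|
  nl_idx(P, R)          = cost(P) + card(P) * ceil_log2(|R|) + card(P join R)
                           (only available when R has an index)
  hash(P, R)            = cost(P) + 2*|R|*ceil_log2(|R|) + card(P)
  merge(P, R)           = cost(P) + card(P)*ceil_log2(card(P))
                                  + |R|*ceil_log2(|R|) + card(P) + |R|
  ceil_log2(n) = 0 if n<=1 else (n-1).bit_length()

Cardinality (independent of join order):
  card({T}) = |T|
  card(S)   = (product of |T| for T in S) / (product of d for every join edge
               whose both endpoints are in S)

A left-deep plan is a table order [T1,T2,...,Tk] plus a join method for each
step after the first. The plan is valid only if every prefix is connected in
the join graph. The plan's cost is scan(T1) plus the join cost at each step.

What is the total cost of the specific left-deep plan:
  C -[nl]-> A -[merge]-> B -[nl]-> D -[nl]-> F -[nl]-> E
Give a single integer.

603215440

step 1: scan C: cost=40, card=40
step 2: join A via nl
    card(P join A) = 40*40/(2) = 800
    cost = 40 + 40*40 = 1640
step 3: join B via merge
    card(P join B) = 800*500/(10) = 40000
    cost = 1640 + 800*10 + 500*9 + 800 + 500 = 15440
step 4: join D via nl
    card(P join D) = 40000*80/(4) = 800000
    cost = 15440 + 40000*80 = 3215440
step 5: join F via nl
    card(P join F) = 800000*150/(10) = 12000000
    cost = 3215440 + 800000*150 = 123215440
step 6: join E via nl
    card(P join E) = 12000000*40/(15) = 32000000
    cost = 123215440 + 12000000*40 = 603215440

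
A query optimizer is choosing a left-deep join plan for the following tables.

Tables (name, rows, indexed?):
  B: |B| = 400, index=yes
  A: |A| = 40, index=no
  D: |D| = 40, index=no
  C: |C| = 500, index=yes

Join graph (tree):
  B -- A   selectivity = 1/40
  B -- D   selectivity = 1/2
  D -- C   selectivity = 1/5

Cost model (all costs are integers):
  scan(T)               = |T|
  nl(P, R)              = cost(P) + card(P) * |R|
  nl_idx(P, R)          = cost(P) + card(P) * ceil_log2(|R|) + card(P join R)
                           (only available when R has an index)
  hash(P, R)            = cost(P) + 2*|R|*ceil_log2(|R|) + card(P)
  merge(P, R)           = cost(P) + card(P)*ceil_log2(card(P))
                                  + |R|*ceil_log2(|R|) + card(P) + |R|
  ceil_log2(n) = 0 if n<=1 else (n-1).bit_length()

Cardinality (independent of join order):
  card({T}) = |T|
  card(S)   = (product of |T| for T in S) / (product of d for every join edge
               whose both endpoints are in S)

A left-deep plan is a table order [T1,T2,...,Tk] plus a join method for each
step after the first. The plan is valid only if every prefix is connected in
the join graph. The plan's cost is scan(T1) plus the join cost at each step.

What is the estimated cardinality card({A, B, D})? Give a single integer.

Tables in S: A(40), B(400), D(40)
Edges inside S: B-A(d=40), B-D(d=2)
numerator = 40 * 400 * 40 = 640000
denominator = 40 * 2 = 80
card(S) = 640000 / 80 = 8000

8000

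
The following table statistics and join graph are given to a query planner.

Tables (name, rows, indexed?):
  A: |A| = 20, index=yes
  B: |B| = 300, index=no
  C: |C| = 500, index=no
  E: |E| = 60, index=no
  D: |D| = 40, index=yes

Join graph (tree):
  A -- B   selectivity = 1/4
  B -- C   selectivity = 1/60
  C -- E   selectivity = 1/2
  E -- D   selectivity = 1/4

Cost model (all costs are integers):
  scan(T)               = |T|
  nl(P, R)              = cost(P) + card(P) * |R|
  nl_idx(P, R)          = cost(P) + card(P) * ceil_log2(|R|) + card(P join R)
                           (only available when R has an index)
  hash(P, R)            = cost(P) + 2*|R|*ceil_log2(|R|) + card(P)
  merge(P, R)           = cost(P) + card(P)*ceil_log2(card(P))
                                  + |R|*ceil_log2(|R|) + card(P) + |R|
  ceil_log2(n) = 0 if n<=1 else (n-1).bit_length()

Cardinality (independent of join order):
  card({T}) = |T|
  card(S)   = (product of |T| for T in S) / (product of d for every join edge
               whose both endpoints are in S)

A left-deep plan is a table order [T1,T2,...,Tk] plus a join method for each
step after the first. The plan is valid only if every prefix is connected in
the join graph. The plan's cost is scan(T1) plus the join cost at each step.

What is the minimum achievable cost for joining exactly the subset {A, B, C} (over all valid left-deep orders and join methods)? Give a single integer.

Selinger DP over subsets of {A,B,C}:
  {A}: scan cost=20, card=20
  {B}: scan cost=300, card=300
  {C}: scan cost=500, card=500
  {AB}: card=1500; try (A,hash)→800, (B,merge)→3140, (A,nl_idx)→3300, (A,merge)→3420, (B,hash)→5440, (B,nl)→6020 …(+1); best=800 via (A,hash)
  {BC}: card=2500; try (B,hash)→6400, (C,merge)→8300, (B,merge)→8500, (C,hash)→9600, (C,nl)→150300, (B,nl)→150500; best=6400 via (B,hash)
  {ABC}: card=12500; try (A,hash)→9100, (C,hash)→11300, (C,merge)→23800, (A,nl_idx)→31400, (A,merge)→39020, (A,nl)→56400 …(+1); best=9100 via (A,hash)

9100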